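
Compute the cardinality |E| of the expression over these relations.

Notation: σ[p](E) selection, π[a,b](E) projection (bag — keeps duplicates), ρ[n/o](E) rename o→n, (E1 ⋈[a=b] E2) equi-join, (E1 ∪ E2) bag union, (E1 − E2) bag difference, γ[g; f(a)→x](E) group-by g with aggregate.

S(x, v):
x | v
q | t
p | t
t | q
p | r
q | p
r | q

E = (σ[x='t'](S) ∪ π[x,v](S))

Subexpression sizes:
  S → 6
  σ[x='t'](S) → 1
  S → 6
  π[x,v](S) → 6
  (σ[x='t'](S) ∪ π[x,v](S)) → 7

|E| = 7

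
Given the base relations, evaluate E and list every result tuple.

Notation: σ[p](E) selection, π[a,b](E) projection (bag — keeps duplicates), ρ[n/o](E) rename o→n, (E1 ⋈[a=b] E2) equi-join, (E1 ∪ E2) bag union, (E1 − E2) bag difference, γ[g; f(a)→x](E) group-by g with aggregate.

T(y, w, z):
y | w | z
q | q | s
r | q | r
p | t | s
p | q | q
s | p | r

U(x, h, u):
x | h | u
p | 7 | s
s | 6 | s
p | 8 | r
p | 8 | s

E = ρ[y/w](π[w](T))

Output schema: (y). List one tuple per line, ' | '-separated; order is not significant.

Row counts bottom-up:
  T → 5
  π[w](T) → 5
  ρ[y/w](π[w](T)) → 5

== RESULT ==
y
p
q
q
q
t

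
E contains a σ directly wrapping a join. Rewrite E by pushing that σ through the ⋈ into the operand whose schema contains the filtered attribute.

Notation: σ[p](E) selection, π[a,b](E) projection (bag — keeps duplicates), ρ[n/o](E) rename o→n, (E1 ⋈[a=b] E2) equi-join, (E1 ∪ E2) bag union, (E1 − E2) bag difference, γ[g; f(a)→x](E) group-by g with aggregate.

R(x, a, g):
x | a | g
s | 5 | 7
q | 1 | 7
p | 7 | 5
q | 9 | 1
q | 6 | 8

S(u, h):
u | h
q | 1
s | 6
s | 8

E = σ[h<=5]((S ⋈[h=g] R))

σ filters on h, owned by the left side.
E' = (σ[h<=5](S) ⋈[h=g] R)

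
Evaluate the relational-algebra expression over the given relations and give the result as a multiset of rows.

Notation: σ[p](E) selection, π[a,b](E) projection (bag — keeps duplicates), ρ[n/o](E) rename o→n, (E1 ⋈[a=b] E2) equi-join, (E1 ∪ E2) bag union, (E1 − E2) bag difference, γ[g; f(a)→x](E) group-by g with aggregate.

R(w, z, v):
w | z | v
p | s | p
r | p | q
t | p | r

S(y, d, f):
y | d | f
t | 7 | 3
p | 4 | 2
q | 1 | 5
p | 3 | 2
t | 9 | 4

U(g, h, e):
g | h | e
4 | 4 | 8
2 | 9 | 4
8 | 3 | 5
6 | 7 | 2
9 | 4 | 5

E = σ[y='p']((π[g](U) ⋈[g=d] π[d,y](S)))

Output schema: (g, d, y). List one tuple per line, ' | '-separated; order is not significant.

Per-node cardinality:
  U → 5
  π[g](U) → 5
  S → 5
  π[d,y](S) → 5
  (π[g](U) ⋈[g=d] π[d,y](S)) → 2
  σ[y='p']((π[g](U) ⋈[g=d] π[d,y](S))) → 1

== RESULT ==
g | d | y
4 | 4 | p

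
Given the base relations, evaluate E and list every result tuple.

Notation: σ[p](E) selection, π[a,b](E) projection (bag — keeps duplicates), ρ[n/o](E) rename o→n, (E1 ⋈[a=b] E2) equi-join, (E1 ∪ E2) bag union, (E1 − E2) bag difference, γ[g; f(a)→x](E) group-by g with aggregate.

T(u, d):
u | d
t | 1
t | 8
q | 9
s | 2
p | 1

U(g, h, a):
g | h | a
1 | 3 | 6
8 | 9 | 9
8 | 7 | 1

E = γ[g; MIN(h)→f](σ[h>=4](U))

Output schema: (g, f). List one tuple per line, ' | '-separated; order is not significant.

Stepwise |·|:
  U → 3
  σ[h>=4](U) → 2
  γ[g; MIN(h)→f](σ[h>=4](U)) → 1

== RESULT ==
g | f
8 | 7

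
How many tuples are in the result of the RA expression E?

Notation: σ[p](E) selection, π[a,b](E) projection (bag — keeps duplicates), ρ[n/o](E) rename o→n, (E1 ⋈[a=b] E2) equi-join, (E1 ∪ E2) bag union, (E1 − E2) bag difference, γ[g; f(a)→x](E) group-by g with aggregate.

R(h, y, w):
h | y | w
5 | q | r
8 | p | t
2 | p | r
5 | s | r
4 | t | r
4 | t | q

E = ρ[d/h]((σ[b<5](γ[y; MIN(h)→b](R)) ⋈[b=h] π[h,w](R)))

Stepwise |·|:
  R → 6
  γ[y; MIN(h)→b](R) → 4
  σ[b<5](γ[y; MIN(h)→b](R)) → 2
  R → 6
  π[h,w](R) → 6
  (σ[b<5](γ[y; MIN(h)→b](R)) ⋈[b=h] π[h,w](R)) → 3
  ρ[d/h]((σ[b<5](γ[y; MIN(h)→b](R)) ⋈[b=h] π[h,w](R))) → 3

|E| = 3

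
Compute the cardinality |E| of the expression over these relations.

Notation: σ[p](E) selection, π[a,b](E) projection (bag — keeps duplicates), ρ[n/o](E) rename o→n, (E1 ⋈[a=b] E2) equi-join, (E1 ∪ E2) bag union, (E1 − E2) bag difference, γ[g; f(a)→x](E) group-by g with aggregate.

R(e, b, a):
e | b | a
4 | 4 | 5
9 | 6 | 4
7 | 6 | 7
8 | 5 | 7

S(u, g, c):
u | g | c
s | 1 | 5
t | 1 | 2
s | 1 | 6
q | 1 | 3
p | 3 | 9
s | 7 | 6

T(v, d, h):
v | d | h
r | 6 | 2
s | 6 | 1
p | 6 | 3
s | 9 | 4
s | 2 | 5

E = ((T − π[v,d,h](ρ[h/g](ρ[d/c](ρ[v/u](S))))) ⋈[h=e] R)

Row counts bottom-up:
  T → 5
  S → 6
  ρ[v/u](S) → 6
  ρ[d/c](ρ[v/u](S)) → 6
  ρ[h/g](ρ[d/c](ρ[v/u](S))) → 6
  π[v,d,h](ρ[h/g](ρ[d/c](ρ[v/u](S)))) → 6
  (T − π[v,d,h](ρ[h/g](ρ[d/c](ρ[v/u](S))))) → 4
  R → 4
  ((T − π[v,d,h](ρ[h/g](ρ[d/c](ρ[v/u](S))))) ⋈[h=e] R) → 1

|E| = 1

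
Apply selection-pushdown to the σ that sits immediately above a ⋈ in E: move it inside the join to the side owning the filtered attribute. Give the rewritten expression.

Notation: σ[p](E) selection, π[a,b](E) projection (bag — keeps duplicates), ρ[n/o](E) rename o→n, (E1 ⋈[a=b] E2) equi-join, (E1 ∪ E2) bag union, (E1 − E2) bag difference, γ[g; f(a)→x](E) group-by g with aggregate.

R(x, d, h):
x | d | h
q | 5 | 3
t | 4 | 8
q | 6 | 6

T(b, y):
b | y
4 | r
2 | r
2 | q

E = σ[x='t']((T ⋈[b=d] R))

σ filters on x, owned by the right side.
E' = (T ⋈[b=d] σ[x='t'](R))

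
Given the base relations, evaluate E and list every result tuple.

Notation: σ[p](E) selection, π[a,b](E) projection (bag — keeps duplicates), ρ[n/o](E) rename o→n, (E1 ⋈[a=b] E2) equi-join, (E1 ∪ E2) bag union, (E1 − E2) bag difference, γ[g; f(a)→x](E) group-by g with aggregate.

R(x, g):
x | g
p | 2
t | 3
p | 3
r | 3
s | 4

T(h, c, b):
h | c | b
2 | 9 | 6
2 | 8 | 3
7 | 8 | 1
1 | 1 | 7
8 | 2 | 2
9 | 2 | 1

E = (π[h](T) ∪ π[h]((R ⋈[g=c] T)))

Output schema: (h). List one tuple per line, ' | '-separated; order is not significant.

Stepwise |·|:
  T → 6
  π[h](T) → 6
  R → 5
  T → 6
  (R ⋈[g=c] T) → 2
  π[h]((R ⋈[g=c] T)) → 2
  (π[h](T) ∪ π[h]((R ⋈[g=c] T))) → 8

== RESULT ==
h
1
2
2
7
8
8
9
9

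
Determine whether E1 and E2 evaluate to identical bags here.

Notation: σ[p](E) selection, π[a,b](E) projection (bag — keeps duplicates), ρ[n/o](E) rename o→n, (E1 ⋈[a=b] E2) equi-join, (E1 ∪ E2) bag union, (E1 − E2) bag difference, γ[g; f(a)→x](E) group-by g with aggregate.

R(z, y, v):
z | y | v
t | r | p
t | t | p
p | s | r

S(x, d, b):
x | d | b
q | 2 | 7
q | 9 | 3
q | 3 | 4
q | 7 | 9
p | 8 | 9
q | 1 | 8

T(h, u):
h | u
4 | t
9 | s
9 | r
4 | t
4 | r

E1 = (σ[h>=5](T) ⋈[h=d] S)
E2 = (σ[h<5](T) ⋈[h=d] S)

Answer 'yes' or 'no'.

E1 per-node cardinality:
  T → 5
  σ[h>=5](T) → 2
  S → 6
  (σ[h>=5](T) ⋈[h=d] S) → 2
E2 per-node cardinality:
  T → 5
  σ[h<5](T) → 3
  S → 6
  (σ[h<5](T) ⋈[h=d] S) → 0

E1 result:
h | u | x | d | b
9 | r | q | 9 | 3
9 | s | q | 9 | 3
E2 result:
h | u | x | d | b
(0 rows)
Witness: (9, 's', 'q', 9, 3) appears 1× in E1 but 0× in E2.

no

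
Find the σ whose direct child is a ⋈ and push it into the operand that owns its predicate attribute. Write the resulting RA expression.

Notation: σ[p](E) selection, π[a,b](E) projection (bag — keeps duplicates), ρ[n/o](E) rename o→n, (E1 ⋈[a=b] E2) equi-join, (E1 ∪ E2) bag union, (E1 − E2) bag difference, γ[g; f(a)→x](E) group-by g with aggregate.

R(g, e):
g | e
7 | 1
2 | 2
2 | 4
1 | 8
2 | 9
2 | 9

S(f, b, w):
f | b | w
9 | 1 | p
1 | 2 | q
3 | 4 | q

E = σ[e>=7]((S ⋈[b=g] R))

σ filters on e, owned by the right side.
E' = (S ⋈[b=g] σ[e>=7](R))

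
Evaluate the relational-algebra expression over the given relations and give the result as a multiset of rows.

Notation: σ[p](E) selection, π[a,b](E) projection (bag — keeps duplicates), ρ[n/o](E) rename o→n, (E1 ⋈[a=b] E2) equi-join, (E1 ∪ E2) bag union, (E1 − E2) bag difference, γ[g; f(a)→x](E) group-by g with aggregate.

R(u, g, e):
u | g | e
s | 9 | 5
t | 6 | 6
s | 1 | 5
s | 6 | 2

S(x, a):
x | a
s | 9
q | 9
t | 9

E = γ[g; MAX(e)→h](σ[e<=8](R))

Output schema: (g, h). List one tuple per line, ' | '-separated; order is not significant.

Row counts bottom-up:
  R → 4
  σ[e<=8](R) → 4
  γ[g; MAX(e)→h](σ[e<=8](R)) → 3

== RESULT ==
g | h
1 | 5
6 | 6
9 | 5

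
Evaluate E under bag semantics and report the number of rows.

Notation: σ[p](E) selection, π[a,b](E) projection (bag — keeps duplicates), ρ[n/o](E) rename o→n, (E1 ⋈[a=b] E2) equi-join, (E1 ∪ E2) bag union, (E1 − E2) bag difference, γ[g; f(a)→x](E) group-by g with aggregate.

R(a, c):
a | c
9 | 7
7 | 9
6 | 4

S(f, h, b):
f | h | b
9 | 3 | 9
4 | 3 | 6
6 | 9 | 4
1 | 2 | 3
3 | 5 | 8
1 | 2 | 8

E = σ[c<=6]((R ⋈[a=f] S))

Per-node cardinality:
  R → 3
  S → 6
  (R ⋈[a=f] S) → 2
  σ[c<=6]((R ⋈[a=f] S)) → 1

|E| = 1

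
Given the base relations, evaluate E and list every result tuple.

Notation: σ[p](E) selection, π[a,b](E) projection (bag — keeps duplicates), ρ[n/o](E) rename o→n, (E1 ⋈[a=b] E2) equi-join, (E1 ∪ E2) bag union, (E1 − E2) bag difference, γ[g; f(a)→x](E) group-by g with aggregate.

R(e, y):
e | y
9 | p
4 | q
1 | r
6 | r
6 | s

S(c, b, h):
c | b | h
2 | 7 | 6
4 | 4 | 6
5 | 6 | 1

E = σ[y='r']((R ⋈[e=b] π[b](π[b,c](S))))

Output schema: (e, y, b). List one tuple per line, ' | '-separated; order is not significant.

Row counts bottom-up:
  R → 5
  S → 3
  π[b,c](S) → 3
  π[b](π[b,c](S)) → 3
  (R ⋈[e=b] π[b](π[b,c](S))) → 3
  σ[y='r']((R ⋈[e=b] π[b](π[b,c](S)))) → 1

== RESULT ==
e | y | b
6 | r | 6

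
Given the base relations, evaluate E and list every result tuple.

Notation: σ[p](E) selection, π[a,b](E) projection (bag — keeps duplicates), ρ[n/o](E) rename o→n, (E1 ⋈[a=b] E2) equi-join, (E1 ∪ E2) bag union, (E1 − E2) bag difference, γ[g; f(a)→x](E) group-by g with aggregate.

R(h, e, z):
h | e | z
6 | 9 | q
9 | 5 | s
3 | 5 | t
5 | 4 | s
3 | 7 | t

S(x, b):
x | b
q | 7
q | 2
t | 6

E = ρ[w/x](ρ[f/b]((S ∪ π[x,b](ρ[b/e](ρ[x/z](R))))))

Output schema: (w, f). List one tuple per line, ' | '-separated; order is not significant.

Stepwise |·|:
  S → 3
  R → 5
  ρ[x/z](R) → 5
  ρ[b/e](ρ[x/z](R)) → 5
  π[x,b](ρ[b/e](ρ[x/z](R))) → 5
  (S ∪ π[x,b](ρ[b/e](ρ[x/z](R)))) → 8
  ρ[f/b]((S ∪ π[x,b](ρ[b/e](ρ[x/z](R))))) → 8
  ρ[w/x](ρ[f/b]((S ∪ π[x,b](ρ[b/e](ρ[x/z](R)))))) → 8

== RESULT ==
w | f
q | 2
q | 7
q | 9
s | 4
s | 5
t | 5
t | 6
t | 7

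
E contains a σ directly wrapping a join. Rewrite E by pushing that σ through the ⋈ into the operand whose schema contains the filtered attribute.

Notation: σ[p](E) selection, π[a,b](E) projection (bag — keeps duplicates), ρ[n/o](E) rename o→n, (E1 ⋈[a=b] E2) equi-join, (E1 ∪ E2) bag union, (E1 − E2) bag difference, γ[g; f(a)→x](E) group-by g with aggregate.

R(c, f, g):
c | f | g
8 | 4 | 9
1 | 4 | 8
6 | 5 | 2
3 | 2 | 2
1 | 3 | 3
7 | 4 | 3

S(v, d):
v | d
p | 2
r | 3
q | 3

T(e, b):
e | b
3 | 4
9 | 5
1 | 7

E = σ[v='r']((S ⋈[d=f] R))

σ filters on v, owned by the left side.
E' = (σ[v='r'](S) ⋈[d=f] R)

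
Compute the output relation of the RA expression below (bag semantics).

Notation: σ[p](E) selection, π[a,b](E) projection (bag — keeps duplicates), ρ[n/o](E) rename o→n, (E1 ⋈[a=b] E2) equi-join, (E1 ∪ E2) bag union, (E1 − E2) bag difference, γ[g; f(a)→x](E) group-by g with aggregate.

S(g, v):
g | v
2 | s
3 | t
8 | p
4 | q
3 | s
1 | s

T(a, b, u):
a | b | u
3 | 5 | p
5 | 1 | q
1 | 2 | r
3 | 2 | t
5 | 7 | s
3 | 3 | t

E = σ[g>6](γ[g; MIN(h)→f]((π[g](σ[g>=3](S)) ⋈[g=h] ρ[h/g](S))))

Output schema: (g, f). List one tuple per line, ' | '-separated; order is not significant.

Row counts bottom-up:
  S → 6
  σ[g>=3](S) → 4
  π[g](σ[g>=3](S)) → 4
  S → 6
  ρ[h/g](S) → 6
  (π[g](σ[g>=3](S)) ⋈[g=h] ρ[h/g](S)) → 6
  γ[g; MIN(h)→f]((π[g](σ[g>=3](S)) ⋈[g=h] ρ[h/g](S))) → 3
  σ[g>6](γ[g; MIN(h)→f]((π[g](σ[g>=3](S)) ⋈[g=h] ρ[h/g](S)))) → 1

== RESULT ==
g | f
8 | 8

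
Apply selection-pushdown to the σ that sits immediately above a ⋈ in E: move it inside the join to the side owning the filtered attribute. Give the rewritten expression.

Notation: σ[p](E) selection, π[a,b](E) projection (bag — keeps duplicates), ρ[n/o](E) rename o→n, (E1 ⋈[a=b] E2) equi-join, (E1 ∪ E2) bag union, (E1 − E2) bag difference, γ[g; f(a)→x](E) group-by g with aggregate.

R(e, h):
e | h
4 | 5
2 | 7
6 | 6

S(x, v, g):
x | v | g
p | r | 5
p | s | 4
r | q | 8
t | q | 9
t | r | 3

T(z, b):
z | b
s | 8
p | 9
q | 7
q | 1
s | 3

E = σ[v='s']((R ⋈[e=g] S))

σ filters on v, owned by the right side.
E' = (R ⋈[e=g] σ[v='s'](S))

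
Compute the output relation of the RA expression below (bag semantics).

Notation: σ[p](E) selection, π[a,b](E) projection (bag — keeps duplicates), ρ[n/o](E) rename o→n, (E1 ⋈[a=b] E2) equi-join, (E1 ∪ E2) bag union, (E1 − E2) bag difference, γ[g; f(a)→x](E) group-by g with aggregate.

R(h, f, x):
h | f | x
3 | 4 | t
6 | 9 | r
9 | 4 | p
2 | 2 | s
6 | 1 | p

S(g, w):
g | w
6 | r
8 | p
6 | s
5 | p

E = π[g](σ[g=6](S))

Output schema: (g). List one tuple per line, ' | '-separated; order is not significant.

Row counts bottom-up:
  S → 4
  σ[g=6](S) → 2
  π[g](σ[g=6](S)) → 2

== RESULT ==
g
6
6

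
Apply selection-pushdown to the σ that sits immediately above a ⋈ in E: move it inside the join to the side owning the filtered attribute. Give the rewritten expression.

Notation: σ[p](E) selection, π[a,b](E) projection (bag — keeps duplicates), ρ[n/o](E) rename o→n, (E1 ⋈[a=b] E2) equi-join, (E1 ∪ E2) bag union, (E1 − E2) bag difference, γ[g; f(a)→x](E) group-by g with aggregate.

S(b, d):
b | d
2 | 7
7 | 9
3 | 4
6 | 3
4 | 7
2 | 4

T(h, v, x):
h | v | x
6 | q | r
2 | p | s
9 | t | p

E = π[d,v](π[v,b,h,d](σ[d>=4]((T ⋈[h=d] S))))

σ filters on d, owned by the right side.
E' = π[d,v](π[v,b,h,d]((T ⋈[h=d] σ[d>=4](S))))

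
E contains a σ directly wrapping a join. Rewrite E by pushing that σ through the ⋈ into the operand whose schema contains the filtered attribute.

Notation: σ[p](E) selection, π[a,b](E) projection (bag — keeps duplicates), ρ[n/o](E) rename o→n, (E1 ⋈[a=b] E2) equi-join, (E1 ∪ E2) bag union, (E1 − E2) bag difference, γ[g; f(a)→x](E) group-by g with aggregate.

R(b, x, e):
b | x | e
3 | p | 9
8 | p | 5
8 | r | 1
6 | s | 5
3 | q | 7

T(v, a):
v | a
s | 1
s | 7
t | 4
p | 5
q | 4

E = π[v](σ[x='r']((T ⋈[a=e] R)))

σ filters on x, owned by the right side.
E' = π[v]((T ⋈[a=e] σ[x='r'](R)))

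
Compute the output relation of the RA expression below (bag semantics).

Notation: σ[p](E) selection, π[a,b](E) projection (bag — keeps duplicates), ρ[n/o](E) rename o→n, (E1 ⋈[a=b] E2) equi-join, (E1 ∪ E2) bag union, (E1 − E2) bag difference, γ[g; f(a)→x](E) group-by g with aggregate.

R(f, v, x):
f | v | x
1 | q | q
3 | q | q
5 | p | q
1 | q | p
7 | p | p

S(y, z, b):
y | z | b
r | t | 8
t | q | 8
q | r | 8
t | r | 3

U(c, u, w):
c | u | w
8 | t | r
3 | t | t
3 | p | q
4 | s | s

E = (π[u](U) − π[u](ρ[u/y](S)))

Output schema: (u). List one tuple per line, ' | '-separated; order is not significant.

Per-node cardinality:
  U → 4
  π[u](U) → 4
  S → 4
  ρ[u/y](S) → 4
  π[u](ρ[u/y](S)) → 4
  (π[u](U) − π[u](ρ[u/y](S))) → 2

== RESULT ==
u
p
s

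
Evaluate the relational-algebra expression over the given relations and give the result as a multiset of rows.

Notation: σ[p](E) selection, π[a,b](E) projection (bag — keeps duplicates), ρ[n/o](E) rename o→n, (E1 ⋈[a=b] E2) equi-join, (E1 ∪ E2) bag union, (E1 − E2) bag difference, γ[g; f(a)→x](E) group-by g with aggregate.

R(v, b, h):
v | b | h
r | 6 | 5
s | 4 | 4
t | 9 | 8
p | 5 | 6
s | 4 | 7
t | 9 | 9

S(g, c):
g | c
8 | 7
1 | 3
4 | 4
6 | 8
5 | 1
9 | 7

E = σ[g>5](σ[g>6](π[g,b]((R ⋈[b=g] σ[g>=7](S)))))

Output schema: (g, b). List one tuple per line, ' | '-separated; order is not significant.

Stepwise |·|:
  R → 6
  S → 6
  σ[g>=7](S) → 2
  (R ⋈[b=g] σ[g>=7](S)) → 2
  π[g,b]((R ⋈[b=g] σ[g>=7](S))) → 2
  σ[g>6](π[g,b]((R ⋈[b=g] σ[g>=7](S)))) → 2
  σ[g>5](σ[g>6](π[g,b]((R ⋈[b=g] σ[g>=7](S))))) → 2

== RESULT ==
g | b
9 | 9
9 | 9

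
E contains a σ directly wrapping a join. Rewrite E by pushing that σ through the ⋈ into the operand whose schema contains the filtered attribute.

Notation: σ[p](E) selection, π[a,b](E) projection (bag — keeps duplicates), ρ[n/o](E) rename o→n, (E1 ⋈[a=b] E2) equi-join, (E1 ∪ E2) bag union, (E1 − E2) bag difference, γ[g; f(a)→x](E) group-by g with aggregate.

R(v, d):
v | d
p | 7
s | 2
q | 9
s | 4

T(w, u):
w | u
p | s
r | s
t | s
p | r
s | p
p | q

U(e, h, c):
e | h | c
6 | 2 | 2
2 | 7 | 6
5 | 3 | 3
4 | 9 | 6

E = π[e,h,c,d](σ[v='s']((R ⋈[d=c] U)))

σ filters on v, owned by the left side.
E' = π[e,h,c,d]((σ[v='s'](R) ⋈[d=c] U))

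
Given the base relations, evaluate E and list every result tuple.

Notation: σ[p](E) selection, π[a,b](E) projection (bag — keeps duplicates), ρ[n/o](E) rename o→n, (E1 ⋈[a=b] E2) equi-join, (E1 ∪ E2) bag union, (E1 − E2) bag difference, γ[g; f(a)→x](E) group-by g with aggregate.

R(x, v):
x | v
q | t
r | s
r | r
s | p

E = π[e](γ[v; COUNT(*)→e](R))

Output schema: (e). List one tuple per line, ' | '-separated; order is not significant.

Stepwise |·|:
  R → 4
  γ[v; COUNT(*)→e](R) → 4
  π[e](γ[v; COUNT(*)→e](R)) → 4

== RESULT ==
e
1
1
1
1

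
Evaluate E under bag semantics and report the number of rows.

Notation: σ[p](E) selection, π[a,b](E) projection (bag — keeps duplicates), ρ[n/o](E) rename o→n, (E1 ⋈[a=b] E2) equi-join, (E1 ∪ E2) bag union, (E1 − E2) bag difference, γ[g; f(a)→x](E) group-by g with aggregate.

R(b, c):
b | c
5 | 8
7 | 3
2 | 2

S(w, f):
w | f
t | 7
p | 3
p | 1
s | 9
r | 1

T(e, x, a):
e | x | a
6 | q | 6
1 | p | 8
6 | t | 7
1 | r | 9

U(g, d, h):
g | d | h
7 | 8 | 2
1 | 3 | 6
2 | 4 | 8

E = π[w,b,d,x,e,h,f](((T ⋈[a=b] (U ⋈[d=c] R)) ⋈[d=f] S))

Per-node cardinality:
  T → 4
  U → 3
  R → 3
  (U ⋈[d=c] R) → 2
  (T ⋈[a=b] (U ⋈[d=c] R)) → 1
  S → 5
  ((T ⋈[a=b] (U ⋈[d=c] R)) ⋈[d=f] S) → 1
  π[w,b,d,x,e,h,f](((T ⋈[a=b] (U ⋈[d=c] R)) ⋈[d=f] S)) → 1

|E| = 1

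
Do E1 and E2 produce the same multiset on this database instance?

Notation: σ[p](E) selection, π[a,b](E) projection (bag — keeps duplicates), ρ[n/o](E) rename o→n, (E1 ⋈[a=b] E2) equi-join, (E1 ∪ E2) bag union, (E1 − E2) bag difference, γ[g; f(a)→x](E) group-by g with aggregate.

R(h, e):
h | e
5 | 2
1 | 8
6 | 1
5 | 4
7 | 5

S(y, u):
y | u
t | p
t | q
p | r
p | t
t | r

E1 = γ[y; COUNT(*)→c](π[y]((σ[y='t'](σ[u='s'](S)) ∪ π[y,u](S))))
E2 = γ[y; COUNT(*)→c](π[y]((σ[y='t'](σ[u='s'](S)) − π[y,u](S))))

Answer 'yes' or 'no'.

E1 per-node cardinality:
  S → 5
  σ[u='s'](S) → 0
  σ[y='t'](σ[u='s'](S)) → 0
  S → 5
  π[y,u](S) → 5
  (σ[y='t'](σ[u='s'](S)) ∪ π[y,u](S)) → 5
  π[y]((σ[y='t'](σ[u='s'](S)) ∪ π[y,u](S))) → 5
  γ[y; COUNT(*)→c](π[y]((σ[y='t'](σ[u='s'](S)) ∪ π[y,u](S)))) → 2
E2 per-node cardinality:
  S → 5
  σ[u='s'](S) → 0
  σ[y='t'](σ[u='s'](S)) → 0
  S → 5
  π[y,u](S) → 5
  (σ[y='t'](σ[u='s'](S)) − π[y,u](S)) → 0
  π[y]((σ[y='t'](σ[u='s'](S)) − π[y,u](S))) → 0
  γ[y; COUNT(*)→c](π[y]((σ[y='t'](σ[u='s'](S)) − π[y,u](S)))) → 0

E1 result:
y | c
p | 2
t | 3
E2 result:
y | c
(0 rows)
Witness: ('t', 3) appears 1× in E1 but 0× in E2.

no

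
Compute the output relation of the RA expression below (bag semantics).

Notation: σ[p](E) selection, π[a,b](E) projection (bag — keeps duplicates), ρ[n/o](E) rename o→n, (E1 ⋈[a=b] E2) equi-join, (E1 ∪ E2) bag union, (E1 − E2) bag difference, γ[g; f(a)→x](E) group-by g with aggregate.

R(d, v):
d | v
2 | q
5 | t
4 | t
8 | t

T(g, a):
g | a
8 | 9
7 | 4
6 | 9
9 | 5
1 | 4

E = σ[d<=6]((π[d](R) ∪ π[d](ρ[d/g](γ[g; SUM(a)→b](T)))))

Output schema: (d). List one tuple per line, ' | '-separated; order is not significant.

Stepwise |·|:
  R → 4
  π[d](R) → 4
  T → 5
  γ[g; SUM(a)→b](T) → 5
  ρ[d/g](γ[g; SUM(a)→b](T)) → 5
  π[d](ρ[d/g](γ[g; SUM(a)→b](T))) → 5
  (π[d](R) ∪ π[d](ρ[d/g](γ[g; SUM(a)→b](T)))) → 9
  σ[d<=6]((π[d](R) ∪ π[d](ρ[d/g](γ[g; SUM(a)→b](T))))) → 5

== RESULT ==
d
1
2
4
5
6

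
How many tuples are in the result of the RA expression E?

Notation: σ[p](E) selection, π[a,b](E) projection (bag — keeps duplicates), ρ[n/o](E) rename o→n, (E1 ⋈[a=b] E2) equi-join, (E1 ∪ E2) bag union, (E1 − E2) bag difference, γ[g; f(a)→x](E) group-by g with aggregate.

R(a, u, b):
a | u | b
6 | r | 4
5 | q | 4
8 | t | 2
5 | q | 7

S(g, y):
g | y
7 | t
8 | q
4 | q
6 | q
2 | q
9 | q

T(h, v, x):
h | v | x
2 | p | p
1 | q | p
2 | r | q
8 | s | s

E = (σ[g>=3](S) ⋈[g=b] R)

Subexpression sizes:
  S → 6
  σ[g>=3](S) → 5
  R → 4
  (σ[g>=3](S) ⋈[g=b] R) → 3

|E| = 3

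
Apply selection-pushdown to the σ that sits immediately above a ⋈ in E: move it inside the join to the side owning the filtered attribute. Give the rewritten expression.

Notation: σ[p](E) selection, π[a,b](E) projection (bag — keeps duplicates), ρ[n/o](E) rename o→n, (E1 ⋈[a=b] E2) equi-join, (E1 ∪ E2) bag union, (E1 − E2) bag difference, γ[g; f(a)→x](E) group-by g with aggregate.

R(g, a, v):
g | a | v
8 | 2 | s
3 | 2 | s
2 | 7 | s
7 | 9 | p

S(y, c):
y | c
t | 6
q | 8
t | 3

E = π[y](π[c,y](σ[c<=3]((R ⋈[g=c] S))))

σ filters on c, owned by the right side.
E' = π[y](π[c,y]((R ⋈[g=c] σ[c<=3](S))))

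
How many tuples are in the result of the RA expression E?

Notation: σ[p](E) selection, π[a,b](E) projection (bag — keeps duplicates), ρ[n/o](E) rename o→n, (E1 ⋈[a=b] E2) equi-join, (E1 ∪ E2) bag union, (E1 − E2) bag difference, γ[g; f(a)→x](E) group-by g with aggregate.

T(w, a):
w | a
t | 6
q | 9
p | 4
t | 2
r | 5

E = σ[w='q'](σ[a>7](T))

Per-node cardinality:
  T → 5
  σ[a>7](T) → 1
  σ[w='q'](σ[a>7](T)) → 1

|E| = 1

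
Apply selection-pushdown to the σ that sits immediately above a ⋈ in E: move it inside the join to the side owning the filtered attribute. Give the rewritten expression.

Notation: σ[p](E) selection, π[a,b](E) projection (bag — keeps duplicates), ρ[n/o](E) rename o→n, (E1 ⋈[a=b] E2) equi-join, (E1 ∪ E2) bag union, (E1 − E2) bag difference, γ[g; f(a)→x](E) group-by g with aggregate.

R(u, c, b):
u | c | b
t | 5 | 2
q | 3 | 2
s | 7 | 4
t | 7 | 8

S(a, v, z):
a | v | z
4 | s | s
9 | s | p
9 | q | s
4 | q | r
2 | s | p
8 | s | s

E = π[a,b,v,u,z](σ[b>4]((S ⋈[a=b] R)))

σ filters on b, owned by the right side.
E' = π[a,b,v,u,z]((S ⋈[a=b] σ[b>4](R)))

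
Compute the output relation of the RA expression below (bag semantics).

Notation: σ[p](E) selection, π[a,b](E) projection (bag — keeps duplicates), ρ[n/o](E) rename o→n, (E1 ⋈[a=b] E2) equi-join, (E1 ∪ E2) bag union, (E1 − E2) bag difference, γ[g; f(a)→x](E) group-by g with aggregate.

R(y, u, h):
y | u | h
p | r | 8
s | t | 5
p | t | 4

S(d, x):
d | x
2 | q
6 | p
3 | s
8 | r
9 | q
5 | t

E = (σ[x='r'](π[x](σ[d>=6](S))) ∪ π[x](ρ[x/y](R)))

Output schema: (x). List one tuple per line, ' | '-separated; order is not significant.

Subexpression sizes:
  S → 6
  σ[d>=6](S) → 3
  π[x](σ[d>=6](S)) → 3
  σ[x='r'](π[x](σ[d>=6](S))) → 1
  R → 3
  ρ[x/y](R) → 3
  π[x](ρ[x/y](R)) → 3
  (σ[x='r'](π[x](σ[d>=6](S))) ∪ π[x](ρ[x/y](R))) → 4

== RESULT ==
x
p
p
r
s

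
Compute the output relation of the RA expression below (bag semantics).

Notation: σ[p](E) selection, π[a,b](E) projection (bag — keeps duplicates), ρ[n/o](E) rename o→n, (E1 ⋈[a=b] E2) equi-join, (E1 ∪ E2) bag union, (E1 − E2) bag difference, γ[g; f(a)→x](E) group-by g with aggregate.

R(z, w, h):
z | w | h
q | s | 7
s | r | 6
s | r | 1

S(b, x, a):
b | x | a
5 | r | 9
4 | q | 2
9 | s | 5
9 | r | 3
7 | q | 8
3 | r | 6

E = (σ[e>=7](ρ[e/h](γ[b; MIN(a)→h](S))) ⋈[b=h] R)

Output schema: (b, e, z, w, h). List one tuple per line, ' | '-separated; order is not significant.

Per-node cardinality:
  S → 6
  γ[b; MIN(a)→h](S) → 5
  ρ[e/h](γ[b; MIN(a)→h](S)) → 5
  σ[e>=7](ρ[e/h](γ[b; MIN(a)→h](S))) → 2
  R → 3
  (σ[e>=7](ρ[e/h](γ[b; MIN(a)→h](S))) ⋈[b=h] R) → 1

== RESULT ==
b | e | z | w | h
7 | 8 | q | s | 7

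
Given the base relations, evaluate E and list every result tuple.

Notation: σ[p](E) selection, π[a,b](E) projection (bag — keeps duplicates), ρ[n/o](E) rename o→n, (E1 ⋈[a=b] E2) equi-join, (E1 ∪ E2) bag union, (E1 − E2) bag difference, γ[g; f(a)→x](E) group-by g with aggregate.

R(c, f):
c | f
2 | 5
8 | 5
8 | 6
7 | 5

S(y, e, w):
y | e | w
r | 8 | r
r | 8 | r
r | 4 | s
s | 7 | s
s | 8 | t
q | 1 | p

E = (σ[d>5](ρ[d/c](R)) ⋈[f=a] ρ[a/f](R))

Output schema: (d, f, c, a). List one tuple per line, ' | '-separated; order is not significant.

Row counts bottom-up:
  R → 4
  ρ[d/c](R) → 4
  σ[d>5](ρ[d/c](R)) → 3
  R → 4
  ρ[a/f](R) → 4
  (σ[d>5](ρ[d/c](R)) ⋈[f=a] ρ[a/f](R)) → 7

== RESULT ==
d | f | c | a
7 | 5 | 2 | 5
7 | 5 | 7 | 5
7 | 5 | 8 | 5
8 | 5 | 2 | 5
8 | 5 | 7 | 5
8 | 5 | 8 | 5
8 | 6 | 8 | 6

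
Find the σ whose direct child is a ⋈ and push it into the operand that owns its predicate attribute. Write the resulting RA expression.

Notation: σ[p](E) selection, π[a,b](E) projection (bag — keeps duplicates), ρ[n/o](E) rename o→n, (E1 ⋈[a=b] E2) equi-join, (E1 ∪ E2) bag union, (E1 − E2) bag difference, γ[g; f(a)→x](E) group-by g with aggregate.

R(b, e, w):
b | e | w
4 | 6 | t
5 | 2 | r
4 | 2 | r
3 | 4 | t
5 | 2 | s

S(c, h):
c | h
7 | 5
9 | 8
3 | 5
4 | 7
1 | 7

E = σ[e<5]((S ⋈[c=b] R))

σ filters on e, owned by the right side.
E' = (S ⋈[c=b] σ[e<5](R))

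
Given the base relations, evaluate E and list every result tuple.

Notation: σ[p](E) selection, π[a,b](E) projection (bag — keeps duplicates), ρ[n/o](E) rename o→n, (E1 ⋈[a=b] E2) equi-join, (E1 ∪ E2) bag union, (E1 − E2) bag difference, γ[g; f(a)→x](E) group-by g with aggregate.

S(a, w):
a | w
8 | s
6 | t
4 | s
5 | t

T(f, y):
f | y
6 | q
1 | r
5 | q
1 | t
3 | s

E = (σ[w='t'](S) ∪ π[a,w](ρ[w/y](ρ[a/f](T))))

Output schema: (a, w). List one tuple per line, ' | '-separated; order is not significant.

Per-node cardinality:
  S → 4
  σ[w='t'](S) → 2
  T → 5
  ρ[a/f](T) → 5
  ρ[w/y](ρ[a/f](T)) → 5
  π[a,w](ρ[w/y](ρ[a/f](T))) → 5
  (σ[w='t'](S) ∪ π[a,w](ρ[w/y](ρ[a/f](T)))) → 7

== RESULT ==
a | w
1 | r
1 | t
3 | s
5 | q
5 | t
6 | q
6 | t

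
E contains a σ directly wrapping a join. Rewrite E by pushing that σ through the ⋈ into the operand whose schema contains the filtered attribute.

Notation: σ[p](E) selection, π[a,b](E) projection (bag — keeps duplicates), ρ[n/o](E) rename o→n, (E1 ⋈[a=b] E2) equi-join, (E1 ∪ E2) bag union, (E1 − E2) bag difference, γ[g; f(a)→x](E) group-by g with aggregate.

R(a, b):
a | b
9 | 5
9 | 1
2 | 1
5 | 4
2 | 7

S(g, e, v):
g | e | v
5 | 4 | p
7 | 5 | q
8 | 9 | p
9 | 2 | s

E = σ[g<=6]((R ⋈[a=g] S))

σ filters on g, owned by the right side.
E' = (R ⋈[a=g] σ[g<=6](S))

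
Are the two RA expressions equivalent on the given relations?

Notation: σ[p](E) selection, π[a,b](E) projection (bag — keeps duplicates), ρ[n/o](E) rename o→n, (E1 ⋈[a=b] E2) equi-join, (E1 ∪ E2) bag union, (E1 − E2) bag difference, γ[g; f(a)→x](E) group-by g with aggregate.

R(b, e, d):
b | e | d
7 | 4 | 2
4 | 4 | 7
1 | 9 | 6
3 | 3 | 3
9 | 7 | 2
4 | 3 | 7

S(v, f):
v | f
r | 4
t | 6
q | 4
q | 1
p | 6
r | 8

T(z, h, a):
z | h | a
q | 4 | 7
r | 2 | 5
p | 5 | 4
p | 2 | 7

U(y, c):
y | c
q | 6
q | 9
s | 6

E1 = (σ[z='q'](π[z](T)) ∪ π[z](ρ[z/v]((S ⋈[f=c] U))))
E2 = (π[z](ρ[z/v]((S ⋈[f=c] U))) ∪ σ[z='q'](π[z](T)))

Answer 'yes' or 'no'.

E1 row counts bottom-up:
  T → 4
  π[z](T) → 4
  σ[z='q'](π[z](T)) → 1
  S → 6
  U → 3
  (S ⋈[f=c] U) → 4
  ρ[z/v]((S ⋈[f=c] U)) → 4
  π[z](ρ[z/v]((S ⋈[f=c] U))) → 4
  (σ[z='q'](π[z](T)) ∪ π[z](ρ[z/v]((S ⋈[f=c] U)))) → 5
E2 row counts bottom-up:
  S → 6
  U → 3
  (S ⋈[f=c] U) → 4
  ρ[z/v]((S ⋈[f=c] U)) → 4
  π[z](ρ[z/v]((S ⋈[f=c] U))) → 4
  T → 4
  π[z](T) → 4
  σ[z='q'](π[z](T)) → 1
  (π[z](ρ[z/v]((S ⋈[f=c] U))) ∪ σ[z='q'](π[z](T))) → 5

E1 and E2 produce the same multiset:
z
p
p
q
t
t

yes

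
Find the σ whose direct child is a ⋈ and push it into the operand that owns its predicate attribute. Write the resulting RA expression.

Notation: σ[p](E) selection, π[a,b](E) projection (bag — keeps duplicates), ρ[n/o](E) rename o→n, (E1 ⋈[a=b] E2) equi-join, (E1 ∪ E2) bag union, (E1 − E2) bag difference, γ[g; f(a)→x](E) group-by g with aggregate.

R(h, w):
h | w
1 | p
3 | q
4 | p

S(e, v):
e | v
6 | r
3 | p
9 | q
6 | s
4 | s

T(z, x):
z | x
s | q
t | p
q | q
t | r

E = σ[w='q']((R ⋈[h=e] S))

σ filters on w, owned by the left side.
E' = (σ[w='q'](R) ⋈[h=e] S)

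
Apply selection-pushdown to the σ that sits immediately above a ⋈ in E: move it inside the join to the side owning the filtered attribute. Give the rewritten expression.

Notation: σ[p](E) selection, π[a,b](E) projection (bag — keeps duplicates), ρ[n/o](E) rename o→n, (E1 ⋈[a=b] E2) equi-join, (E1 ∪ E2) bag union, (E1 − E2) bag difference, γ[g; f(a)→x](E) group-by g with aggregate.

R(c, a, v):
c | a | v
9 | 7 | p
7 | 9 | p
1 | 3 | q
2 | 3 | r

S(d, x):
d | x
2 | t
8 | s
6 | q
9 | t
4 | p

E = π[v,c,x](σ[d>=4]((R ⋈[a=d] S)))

σ filters on d, owned by the right side.
E' = π[v,c,x]((R ⋈[a=d] σ[d>=4](S)))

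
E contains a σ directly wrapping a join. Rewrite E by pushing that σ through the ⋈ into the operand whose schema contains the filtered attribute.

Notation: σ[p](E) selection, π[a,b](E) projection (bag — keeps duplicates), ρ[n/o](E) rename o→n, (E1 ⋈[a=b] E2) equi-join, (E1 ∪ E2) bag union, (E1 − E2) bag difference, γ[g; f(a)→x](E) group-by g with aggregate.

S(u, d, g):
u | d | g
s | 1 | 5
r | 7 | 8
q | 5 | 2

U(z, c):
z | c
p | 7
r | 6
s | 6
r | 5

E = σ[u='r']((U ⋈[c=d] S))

σ filters on u, owned by the right side.
E' = (U ⋈[c=d] σ[u='r'](S))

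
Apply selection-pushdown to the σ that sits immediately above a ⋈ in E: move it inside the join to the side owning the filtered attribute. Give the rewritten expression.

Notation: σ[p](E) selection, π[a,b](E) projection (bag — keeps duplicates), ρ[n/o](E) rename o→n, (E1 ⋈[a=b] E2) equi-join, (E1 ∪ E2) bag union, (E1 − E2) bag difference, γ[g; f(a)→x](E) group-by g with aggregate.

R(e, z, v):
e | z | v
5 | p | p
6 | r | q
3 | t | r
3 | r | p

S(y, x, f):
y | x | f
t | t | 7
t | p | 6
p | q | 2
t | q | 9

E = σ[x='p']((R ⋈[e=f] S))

σ filters on x, owned by the right side.
E' = (R ⋈[e=f] σ[x='p'](S))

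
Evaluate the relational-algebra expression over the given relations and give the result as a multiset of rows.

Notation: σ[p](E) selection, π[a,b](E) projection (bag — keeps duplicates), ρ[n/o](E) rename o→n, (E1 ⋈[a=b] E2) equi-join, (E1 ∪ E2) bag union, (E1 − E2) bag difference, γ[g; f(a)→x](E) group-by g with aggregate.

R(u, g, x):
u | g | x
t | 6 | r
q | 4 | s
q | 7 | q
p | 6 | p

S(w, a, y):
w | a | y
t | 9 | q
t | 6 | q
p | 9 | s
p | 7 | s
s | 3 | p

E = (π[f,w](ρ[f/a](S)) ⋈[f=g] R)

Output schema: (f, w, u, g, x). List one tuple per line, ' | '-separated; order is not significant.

Subexpression sizes:
  S → 5
  ρ[f/a](S) → 5
  π[f,w](ρ[f/a](S)) → 5
  R → 4
  (π[f,w](ρ[f/a](S)) ⋈[f=g] R) → 3

== RESULT ==
f | w | u | g | x
6 | t | p | 6 | p
6 | t | t | 6 | r
7 | p | q | 7 | q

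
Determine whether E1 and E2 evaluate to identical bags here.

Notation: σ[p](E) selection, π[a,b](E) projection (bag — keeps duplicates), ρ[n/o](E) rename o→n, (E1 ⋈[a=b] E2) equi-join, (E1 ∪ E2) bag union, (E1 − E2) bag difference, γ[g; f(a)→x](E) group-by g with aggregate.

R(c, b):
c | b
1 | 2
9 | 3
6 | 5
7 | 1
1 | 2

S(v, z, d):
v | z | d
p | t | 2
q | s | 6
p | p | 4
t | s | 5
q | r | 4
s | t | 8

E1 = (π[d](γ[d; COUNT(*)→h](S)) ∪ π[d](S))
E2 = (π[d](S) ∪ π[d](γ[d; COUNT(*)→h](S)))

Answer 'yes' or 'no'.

E1 subexpression sizes:
  S → 6
  γ[d; COUNT(*)→h](S) → 5
  π[d](γ[d; COUNT(*)→h](S)) → 5
  S → 6
  π[d](S) → 6
  (π[d](γ[d; COUNT(*)→h](S)) ∪ π[d](S)) → 11
E2 subexpression sizes:
  S → 6
  π[d](S) → 6
  S → 6
  γ[d; COUNT(*)→h](S) → 5
  π[d](γ[d; COUNT(*)→h](S)) → 5
  (π[d](S) ∪ π[d](γ[d; COUNT(*)→h](S))) → 11

E1 and E2 produce the same multiset:
d
2
2
4
4
4
5
5
6
6
8
8

yes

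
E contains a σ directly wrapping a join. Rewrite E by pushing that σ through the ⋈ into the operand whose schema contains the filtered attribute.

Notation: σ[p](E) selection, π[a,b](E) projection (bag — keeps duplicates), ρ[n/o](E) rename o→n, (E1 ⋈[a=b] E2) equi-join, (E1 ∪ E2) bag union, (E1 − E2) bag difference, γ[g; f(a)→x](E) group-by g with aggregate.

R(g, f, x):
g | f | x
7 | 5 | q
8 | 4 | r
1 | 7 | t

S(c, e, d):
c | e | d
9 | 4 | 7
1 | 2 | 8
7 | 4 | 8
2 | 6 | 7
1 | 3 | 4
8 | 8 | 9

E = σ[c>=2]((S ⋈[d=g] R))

σ filters on c, owned by the left side.
E' = (σ[c>=2](S) ⋈[d=g] R)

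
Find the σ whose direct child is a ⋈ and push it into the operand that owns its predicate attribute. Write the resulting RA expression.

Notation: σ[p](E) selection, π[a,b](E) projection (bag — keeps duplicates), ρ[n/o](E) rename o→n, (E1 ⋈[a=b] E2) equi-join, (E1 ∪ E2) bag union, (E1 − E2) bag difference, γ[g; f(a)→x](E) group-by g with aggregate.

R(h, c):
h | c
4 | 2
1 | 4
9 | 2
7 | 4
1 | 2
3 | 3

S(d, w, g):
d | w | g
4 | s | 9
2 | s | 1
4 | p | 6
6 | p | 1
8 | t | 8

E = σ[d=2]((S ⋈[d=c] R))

σ filters on d, owned by the left side.
E' = (σ[d=2](S) ⋈[d=c] R)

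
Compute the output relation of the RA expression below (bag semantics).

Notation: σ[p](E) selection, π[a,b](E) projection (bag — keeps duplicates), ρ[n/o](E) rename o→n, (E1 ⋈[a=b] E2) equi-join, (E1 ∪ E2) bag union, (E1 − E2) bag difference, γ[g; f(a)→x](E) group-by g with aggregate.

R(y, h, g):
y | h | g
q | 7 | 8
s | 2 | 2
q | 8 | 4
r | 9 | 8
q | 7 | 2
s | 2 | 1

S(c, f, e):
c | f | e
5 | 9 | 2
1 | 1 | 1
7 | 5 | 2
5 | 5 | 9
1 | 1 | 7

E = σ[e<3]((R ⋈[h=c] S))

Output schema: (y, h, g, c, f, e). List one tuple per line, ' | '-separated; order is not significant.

Per-node cardinality:
  R → 6
  S → 5
  (R ⋈[h=c] S) → 2
  σ[e<3]((R ⋈[h=c] S)) → 2

== RESULT ==
y | h | g | c | f | e
q | 7 | 2 | 7 | 5 | 2
q | 7 | 8 | 7 | 5 | 2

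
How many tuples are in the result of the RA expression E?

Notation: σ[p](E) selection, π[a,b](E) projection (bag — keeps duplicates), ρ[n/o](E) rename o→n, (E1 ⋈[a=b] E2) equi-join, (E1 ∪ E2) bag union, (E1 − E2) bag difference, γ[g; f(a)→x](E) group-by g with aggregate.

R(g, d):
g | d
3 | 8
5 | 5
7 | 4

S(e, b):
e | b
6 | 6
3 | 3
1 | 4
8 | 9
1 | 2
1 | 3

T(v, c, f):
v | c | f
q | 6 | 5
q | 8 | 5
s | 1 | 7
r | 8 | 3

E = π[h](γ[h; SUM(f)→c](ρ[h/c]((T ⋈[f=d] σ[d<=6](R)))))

Subexpression sizes:
  T → 4
  R → 3
  σ[d<=6](R) → 2
  (T ⋈[f=d] σ[d<=6](R)) → 2
  ρ[h/c]((T ⋈[f=d] σ[d<=6](R))) → 2
  γ[h; SUM(f)→c](ρ[h/c]((T ⋈[f=d] σ[d<=6](R)))) → 2
  π[h](γ[h; SUM(f)→c](ρ[h/c]((T ⋈[f=d] σ[d<=6](R))))) → 2

|E| = 2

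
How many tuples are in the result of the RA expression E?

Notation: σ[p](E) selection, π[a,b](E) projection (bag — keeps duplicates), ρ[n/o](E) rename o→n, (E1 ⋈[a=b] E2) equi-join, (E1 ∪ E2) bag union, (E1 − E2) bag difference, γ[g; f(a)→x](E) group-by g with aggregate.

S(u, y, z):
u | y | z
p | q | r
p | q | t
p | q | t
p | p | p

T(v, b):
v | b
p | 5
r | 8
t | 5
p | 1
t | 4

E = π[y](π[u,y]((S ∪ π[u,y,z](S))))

Stepwise |·|:
  S → 4
  S → 4
  π[u,y,z](S) → 4
  (S ∪ π[u,y,z](S)) → 8
  π[u,y]((S ∪ π[u,y,z](S))) → 8
  π[y](π[u,y]((S ∪ π[u,y,z](S)))) → 8

|E| = 8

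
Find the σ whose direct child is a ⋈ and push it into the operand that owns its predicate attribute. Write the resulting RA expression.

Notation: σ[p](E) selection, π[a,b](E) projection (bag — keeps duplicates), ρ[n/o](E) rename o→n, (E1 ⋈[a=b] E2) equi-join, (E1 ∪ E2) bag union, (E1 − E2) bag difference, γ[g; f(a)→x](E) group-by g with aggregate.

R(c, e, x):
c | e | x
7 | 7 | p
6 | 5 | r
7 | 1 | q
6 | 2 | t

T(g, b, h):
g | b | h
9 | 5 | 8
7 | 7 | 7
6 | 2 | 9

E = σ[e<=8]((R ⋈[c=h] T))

σ filters on e, owned by the left side.
E' = (σ[e<=8](R) ⋈[c=h] T)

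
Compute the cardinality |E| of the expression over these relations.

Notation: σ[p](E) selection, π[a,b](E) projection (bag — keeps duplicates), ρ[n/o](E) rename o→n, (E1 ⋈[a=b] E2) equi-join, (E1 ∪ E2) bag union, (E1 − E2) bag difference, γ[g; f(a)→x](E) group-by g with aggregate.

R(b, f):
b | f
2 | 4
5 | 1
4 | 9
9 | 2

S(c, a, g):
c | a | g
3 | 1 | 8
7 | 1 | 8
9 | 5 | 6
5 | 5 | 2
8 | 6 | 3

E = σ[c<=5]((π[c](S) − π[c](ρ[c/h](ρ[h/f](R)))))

Stepwise |·|:
  S → 5
  π[c](S) → 5
  R → 4
  ρ[h/f](R) → 4
  ρ[c/h](ρ[h/f](R)) → 4
  π[c](ρ[c/h](ρ[h/f](R))) → 4
  (π[c](S) − π[c](ρ[c/h](ρ[h/f](R)))) → 4
  σ[c<=5]((π[c](S) − π[c](ρ[c/h](ρ[h/f](R))))) → 2

|E| = 2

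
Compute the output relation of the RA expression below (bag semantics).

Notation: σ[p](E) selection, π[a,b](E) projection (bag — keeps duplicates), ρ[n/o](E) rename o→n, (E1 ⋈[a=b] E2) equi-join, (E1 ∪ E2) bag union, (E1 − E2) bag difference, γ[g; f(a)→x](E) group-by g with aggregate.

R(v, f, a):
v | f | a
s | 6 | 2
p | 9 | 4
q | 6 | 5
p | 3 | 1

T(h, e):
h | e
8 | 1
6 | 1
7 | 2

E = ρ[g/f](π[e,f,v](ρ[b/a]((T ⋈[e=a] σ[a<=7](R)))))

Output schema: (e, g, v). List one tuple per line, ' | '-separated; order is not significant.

Per-node cardinality:
  T → 3
  R → 4
  σ[a<=7](R) → 4
  (T ⋈[e=a] σ[a<=7](R)) → 3
  ρ[b/a]((T ⋈[e=a] σ[a<=7](R))) → 3
  π[e,f,v](ρ[b/a]((T ⋈[e=a] σ[a<=7](R)))) → 3
  ρ[g/f](π[e,f,v](ρ[b/a]((T ⋈[e=a] σ[a<=7](R))))) → 3

== RESULT ==
e | g | v
1 | 3 | p
1 | 3 | p
2 | 6 | s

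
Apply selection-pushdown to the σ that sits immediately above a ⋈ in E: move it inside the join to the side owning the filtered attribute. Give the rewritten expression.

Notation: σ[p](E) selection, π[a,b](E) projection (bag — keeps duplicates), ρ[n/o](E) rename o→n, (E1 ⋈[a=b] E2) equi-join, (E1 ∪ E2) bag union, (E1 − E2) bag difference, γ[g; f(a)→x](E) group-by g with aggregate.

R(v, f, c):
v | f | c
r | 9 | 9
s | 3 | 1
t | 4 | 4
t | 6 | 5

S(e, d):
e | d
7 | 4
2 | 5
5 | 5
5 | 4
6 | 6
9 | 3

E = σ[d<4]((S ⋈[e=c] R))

σ filters on d, owned by the left side.
E' = (σ[d<4](S) ⋈[e=c] R)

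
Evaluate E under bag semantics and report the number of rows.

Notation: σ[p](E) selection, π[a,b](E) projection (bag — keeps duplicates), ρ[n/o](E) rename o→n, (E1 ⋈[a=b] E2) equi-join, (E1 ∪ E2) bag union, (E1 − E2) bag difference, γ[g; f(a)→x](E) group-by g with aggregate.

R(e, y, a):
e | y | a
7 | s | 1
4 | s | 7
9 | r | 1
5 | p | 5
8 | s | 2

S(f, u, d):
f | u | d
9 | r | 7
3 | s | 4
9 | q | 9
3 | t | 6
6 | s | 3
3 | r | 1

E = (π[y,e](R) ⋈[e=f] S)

Subexpression sizes:
  R → 5
  π[y,e](R) → 5
  S → 6
  (π[y,e](R) ⋈[e=f] S) → 2

|E| = 2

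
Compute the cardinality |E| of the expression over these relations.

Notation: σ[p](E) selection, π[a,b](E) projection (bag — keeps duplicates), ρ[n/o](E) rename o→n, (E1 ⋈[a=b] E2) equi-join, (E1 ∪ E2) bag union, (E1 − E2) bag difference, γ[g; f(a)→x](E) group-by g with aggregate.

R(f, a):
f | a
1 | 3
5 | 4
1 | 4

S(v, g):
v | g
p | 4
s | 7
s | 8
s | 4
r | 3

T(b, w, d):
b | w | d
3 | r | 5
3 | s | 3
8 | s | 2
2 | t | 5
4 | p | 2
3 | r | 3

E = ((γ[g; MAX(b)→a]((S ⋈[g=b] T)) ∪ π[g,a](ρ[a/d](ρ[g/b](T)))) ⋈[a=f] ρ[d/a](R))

Stepwise |·|:
  S → 5
  T → 6
  (S ⋈[g=b] T) → 6
  γ[g; MAX(b)→a]((S ⋈[g=b] T)) → 3
  T → 6
  ρ[g/b](T) → 6
  ρ[a/d](ρ[g/b](T)) → 6
  π[g,a](ρ[a/d](ρ[g/b](T))) → 6
  (γ[g; MAX(b)→a]((S ⋈[g=b] T)) ∪ π[g,a](ρ[a/d](ρ[g/b](T)))) → 9
  R → 3
  ρ[d/a](R) → 3
  ((γ[g; MAX(b)→a]((S ⋈[g=b] T)) ∪ π[g,a](ρ[a/d](ρ[g/b](T)))) ⋈[a=f] ρ[d/a](R)) → 2

|E| = 2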